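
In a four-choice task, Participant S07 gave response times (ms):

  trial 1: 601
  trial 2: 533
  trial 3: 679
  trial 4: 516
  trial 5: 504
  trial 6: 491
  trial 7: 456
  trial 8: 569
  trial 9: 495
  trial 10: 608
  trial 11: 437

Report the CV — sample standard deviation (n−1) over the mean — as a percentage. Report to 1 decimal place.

13.5%

n = 11, Σ = 5889, M = 535.3636
Σ(x−M)² = 52282.545; s = √(52282.545/10) = 72.3067
CV = 72.3067 / 535.3636 = 0.13506 = 13.506%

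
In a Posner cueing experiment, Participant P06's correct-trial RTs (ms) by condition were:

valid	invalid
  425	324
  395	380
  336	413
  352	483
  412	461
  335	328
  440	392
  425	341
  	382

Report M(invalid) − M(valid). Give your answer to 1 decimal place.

M(valid) = 3120/8 = 390.000
M(invalid) = 3504/9 = 389.333
Difference = 389.333 − 390.000 = -0.667 ms

-0.7 ms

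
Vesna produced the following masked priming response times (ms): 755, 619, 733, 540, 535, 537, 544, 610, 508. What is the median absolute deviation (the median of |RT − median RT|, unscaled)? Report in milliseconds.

36 ms

Sorted: 508, 535, 537, 540, 544, 610, 619, 733, 755 → median = 544
|x − 544|: 211, 75, 189, 4, 9, 7, 0, 66, 36
Sorted deviations: 0, 4, 7, 9, 36, 66, 75, 189, 211 → MAD = 36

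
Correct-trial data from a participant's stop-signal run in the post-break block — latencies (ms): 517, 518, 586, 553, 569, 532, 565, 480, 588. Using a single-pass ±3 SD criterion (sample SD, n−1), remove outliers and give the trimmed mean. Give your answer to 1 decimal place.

545.3 ms

n = 9, ΣRT = 4908, M = 545.333
Σ(x−M)² = 10476.00; s = √(10476.00/8) = 36.187
Cutoffs: 545.333 ± 3·36.187 → [436.8, 653.9]
No RTs fall outside the cutoffs; all 9 retained. Mean = 4908/9 = 545.333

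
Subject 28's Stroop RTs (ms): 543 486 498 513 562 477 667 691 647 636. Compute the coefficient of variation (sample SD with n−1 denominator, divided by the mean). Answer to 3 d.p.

0.142

n = 10, Σ = 5720, M = 572.0000
Σ(x−M)² = 59226.000; s = √(59226.000/9) = 81.1213
CV = 81.1213 / 572.0000 = 0.14182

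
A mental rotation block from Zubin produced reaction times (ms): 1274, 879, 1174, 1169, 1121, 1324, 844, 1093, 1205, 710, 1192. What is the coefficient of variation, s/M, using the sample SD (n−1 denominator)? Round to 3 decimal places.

0.178

n = 11, Σ = 11985, M = 1089.5455
Σ(x−M)² = 375942.727; s = √(375942.727/10) = 193.8924
CV = 193.8924 / 1089.5455 = 0.17796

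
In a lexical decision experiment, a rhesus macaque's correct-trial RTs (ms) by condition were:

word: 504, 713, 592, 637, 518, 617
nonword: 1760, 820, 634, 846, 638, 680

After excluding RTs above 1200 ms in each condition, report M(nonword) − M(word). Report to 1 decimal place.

126.8 ms

nonword: exclude 1760
M(word) = 3581/6 = 596.833
M(nonword) = 3618/5 = 723.600
Difference = 723.600 − 596.833 = 126.767 ms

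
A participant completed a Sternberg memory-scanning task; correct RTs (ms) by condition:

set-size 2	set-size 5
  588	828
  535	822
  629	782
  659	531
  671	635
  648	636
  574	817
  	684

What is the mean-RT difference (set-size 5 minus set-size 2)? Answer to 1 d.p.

M(set-size 2) = 4304/7 = 614.857
M(set-size 5) = 5735/8 = 716.875
Difference = 716.875 − 614.857 = 102.018 ms

102.0 ms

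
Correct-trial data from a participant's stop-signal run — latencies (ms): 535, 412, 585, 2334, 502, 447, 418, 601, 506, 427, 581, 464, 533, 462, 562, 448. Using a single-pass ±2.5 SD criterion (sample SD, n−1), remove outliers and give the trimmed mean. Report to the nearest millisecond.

499 ms

n = 16, ΣRT = 9817, M = 613.562
Σ(x−M)² = 3215447.94; s = √(3215447.94/15) = 462.994
Cutoffs: 613.562 ± 2.5·462.994 → [-543.9, 1771.0]
Outside: 2334 → excluded.
Retained (n=15): Σ = 7483, mean = 7483/15 = 498.867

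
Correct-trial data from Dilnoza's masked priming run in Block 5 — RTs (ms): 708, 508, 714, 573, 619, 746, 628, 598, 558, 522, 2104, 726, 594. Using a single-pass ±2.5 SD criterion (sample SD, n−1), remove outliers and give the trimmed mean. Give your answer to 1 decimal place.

n = 13, ΣRT = 9598, M = 738.308
Σ(x−M)² = 2093416.77; s = √(2093416.77/12) = 417.674
Cutoffs: 738.308 ± 2.5·417.674 → [-305.9, 1782.5]
Outside: 2104 → excluded.
Retained (n=12): Σ = 7494, mean = 7494/12 = 624.500

624.5 ms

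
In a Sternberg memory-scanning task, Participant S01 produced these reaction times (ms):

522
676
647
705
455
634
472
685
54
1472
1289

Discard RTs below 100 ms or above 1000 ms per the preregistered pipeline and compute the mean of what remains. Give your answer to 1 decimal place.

Excluded: 54, 1289, 1472
Retained (n=8): Σ = 4796
Mean = 4796/8 = 599.5000

599.5 ms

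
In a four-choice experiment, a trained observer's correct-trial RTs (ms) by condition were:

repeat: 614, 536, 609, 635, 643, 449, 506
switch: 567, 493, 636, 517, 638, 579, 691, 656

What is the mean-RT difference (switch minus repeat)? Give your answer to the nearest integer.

27 ms

M(repeat) = 3992/7 = 570.286
M(switch) = 4777/8 = 597.125
Difference = 597.125 − 570.286 = 26.839 ms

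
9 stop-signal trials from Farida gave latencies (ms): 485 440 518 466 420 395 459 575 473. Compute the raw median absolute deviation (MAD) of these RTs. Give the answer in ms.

Sorted: 395, 420, 440, 459, 466, 473, 485, 518, 575 → median = 466
|x − 466|: 19, 26, 52, 0, 46, 71, 7, 109, 7
Sorted deviations: 0, 7, 7, 19, 26, 46, 52, 71, 109 → MAD = 26

26 ms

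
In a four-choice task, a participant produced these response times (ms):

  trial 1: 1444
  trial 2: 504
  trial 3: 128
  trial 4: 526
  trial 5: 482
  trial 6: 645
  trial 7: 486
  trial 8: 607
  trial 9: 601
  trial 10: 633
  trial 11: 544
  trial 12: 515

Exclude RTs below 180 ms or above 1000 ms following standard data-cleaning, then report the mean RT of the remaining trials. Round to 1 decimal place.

Excluded: 128, 1444
Retained (n=10): Σ = 5543
Mean = 5543/10 = 554.3000

554.3 ms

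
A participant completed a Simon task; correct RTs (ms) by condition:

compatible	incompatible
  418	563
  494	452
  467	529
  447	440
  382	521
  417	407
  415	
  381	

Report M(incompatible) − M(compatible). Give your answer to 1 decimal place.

57.7 ms

M(compatible) = 3421/8 = 427.625
M(incompatible) = 2912/6 = 485.333
Difference = 485.333 − 427.625 = 57.708 ms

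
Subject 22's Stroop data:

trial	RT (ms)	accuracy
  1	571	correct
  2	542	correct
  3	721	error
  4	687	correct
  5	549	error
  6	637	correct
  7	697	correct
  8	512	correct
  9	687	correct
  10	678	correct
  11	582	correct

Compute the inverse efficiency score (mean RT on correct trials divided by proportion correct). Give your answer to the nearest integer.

Correct trials (n=9): 571, 542, 687, 637, 697, 512, 687, 678, 582
Mean correct RT = 5593/9 = 621.4444 ms
Proportion correct = 9/11
IES = 621.4444 / (9/11) = 759.543 ms

760 ms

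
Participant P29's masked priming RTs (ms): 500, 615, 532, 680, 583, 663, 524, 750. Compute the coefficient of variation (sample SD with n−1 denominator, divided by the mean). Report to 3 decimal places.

n = 8, Σ = 4847, M = 605.8750
Σ(x−M)² = 53506.875; s = √(53506.875/7) = 87.4291
CV = 87.4291 / 605.8750 = 0.14430

0.144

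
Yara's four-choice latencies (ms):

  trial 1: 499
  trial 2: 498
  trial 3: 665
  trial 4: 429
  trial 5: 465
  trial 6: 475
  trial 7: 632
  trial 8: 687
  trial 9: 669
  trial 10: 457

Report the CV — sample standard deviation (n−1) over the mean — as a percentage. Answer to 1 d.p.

18.7%

n = 10, Σ = 5476, M = 547.6000
Σ(x−M)² = 94266.400; s = √(94266.400/9) = 102.3428
CV = 102.3428 / 547.6000 = 0.18689 = 18.689%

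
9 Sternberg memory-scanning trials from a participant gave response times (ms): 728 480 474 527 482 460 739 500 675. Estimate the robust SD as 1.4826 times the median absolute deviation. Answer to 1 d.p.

Sorted: 460, 474, 480, 482, 500, 527, 675, 728, 739 → median = 500
|x − 500| sorted: 0, 18, 20, 26, 27, 40, 175, 228, 239 → MAD = 27
Robust SD ≈ 1.4826 × 27 = 40.030

40.0 ms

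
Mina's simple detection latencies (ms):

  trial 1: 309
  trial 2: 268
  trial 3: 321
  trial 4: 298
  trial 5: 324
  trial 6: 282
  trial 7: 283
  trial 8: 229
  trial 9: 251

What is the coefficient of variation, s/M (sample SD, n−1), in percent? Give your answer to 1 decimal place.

n = 9, Σ = 2565, M = 285.0000
Σ(x−M)² = 8156.000; s = √(8156.000/8) = 31.9296
CV = 31.9296 / 285.0000 = 0.11203 = 11.203%

11.2%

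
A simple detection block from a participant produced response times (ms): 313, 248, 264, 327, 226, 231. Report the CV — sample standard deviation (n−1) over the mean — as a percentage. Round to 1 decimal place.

15.9%

n = 6, Σ = 1609, M = 268.1667
Σ(x−M)² = 9054.833; s = √(9054.833/5) = 42.5555
CV = 42.5555 / 268.1667 = 0.15869 = 15.869%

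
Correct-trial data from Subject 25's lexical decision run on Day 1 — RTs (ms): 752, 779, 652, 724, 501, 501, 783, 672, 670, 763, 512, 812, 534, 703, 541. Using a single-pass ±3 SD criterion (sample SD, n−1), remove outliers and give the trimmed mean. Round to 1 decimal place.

n = 15, ΣRT = 9899, M = 659.933
Σ(x−M)² = 180222.93; s = √(180222.93/14) = 113.460
Cutoffs: 659.933 ± 3·113.460 → [319.6, 1000.3]
No RTs fall outside the cutoffs; all 15 retained. Mean = 9899/15 = 659.933

659.9 ms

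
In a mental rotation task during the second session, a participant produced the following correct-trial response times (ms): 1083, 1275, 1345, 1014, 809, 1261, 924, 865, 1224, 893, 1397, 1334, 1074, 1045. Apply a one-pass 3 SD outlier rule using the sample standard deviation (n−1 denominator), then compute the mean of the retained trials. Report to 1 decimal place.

n = 14, ΣRT = 15543, M = 1110.214
Σ(x−M)² = 498568.36; s = √(498568.36/13) = 195.835
Cutoffs: 1110.214 ± 3·195.835 → [522.7, 1697.7]
No RTs fall outside the cutoffs; all 14 retained. Mean = 15543/14 = 1110.214

1110.2 ms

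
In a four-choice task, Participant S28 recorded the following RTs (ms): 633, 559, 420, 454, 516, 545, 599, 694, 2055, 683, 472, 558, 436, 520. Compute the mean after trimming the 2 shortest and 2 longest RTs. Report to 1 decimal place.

553.9 ms

Sorted: 420, 436, 454, 472, 516, 520, 545, 558, 559, 599, 633, 683, 694, 2055
Drop lowest 2 (420, 436) and highest 2 (694, 2055)
Remaining (n=10): Σ = 5539, mean = 5539/10 = 553.900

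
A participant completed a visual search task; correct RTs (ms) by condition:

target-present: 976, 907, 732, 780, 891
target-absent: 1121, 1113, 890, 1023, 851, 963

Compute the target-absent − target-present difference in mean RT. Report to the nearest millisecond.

136 ms

M(target-present) = 4286/5 = 857.200
M(target-absent) = 5961/6 = 993.500
Difference = 993.500 − 857.200 = 136.300 ms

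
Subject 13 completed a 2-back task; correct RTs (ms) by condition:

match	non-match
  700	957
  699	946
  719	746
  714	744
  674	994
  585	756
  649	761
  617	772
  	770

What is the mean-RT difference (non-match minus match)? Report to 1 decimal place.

157.7 ms

M(match) = 5357/8 = 669.625
M(non-match) = 7446/9 = 827.333
Difference = 827.333 − 669.625 = 157.708 ms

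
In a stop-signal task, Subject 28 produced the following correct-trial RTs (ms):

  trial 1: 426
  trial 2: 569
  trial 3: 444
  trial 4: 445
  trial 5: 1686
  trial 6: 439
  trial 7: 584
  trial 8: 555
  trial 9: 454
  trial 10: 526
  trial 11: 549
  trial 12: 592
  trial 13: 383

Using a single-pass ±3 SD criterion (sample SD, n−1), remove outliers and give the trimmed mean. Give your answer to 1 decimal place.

n = 13, ΣRT = 7652, M = 588.615
Σ(x−M)² = 1362057.08; s = √(1362057.08/12) = 336.905
Cutoffs: 588.615 ± 3·336.905 → [-422.1, 1599.3]
Outside: 1686 → excluded.
Retained (n=12): Σ = 5966, mean = 5966/12 = 497.167

497.2 ms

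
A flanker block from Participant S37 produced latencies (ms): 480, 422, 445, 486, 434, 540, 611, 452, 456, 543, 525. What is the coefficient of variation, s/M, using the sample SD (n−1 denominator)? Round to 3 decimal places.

n = 11, Σ = 5394, M = 490.3636
Σ(x−M)² = 33674.545; s = √(33674.545/10) = 58.0298
CV = 58.0298 / 490.3636 = 0.11834

0.118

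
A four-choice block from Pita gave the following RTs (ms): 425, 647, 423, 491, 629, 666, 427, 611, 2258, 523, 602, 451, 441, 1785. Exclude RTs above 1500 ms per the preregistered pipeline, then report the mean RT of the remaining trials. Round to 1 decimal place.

528.0 ms

Excluded: 1785, 2258
Retained (n=12): Σ = 6336
Mean = 6336/12 = 528.0000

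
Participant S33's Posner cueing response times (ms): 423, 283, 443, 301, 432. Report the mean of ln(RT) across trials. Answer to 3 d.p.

ln(RT): 6.0474, 5.6454, 6.0936, 5.7071, 6.0684
Σ ln(RT) = 29.5619
Mean = 29.5619/5 = 5.91238

5.912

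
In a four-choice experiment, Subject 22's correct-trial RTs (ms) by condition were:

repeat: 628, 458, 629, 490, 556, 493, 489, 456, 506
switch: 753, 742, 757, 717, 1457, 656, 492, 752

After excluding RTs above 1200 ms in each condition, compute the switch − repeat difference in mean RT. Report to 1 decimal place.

switch: exclude 1457
M(repeat) = 4705/9 = 522.778
M(switch) = 4869/7 = 695.571
Difference = 695.571 − 522.778 = 172.794 ms

172.8 ms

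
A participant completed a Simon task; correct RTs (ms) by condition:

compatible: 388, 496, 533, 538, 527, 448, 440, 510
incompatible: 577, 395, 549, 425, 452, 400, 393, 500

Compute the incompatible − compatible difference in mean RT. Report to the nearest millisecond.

-24 ms

M(compatible) = 3880/8 = 485.000
M(incompatible) = 3691/8 = 461.375
Difference = 461.375 − 485.000 = -23.625 ms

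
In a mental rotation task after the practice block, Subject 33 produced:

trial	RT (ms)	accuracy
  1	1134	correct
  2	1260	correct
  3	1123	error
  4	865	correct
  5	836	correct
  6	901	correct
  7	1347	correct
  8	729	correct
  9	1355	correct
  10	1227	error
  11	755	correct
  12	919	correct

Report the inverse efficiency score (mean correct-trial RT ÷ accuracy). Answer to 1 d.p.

Correct trials (n=10): 1134, 1260, 865, 836, 901, 1347, 729, 1355, 755, 919
Mean correct RT = 10101/10 = 1010.1000 ms
Proportion correct = 10/12
IES = 1010.1000 / (10/12) = 1212.120 ms

1212.1 ms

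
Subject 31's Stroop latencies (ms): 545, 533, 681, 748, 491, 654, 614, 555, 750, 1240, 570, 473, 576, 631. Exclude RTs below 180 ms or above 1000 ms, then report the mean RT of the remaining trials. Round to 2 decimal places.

601.62 ms

Excluded: 1240
Retained (n=13): Σ = 7821
Mean = 7821/13 = 601.6154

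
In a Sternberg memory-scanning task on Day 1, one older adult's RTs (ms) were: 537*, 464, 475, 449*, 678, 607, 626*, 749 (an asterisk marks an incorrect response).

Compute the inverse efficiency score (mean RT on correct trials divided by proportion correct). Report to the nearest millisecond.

Correct trials (n=5): 464, 475, 678, 607, 749
Mean correct RT = 2973/5 = 594.6000 ms
Proportion correct = 5/8
IES = 594.6000 / (5/8) = 951.360 ms

951 ms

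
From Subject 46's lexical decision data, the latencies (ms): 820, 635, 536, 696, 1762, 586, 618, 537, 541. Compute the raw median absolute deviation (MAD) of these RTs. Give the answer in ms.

78 ms

Sorted: 536, 537, 541, 586, 618, 635, 696, 820, 1762 → median = 618
|x − 618|: 202, 17, 82, 78, 1144, 32, 0, 81, 77
Sorted deviations: 0, 17, 32, 77, 78, 81, 82, 202, 1144 → MAD = 78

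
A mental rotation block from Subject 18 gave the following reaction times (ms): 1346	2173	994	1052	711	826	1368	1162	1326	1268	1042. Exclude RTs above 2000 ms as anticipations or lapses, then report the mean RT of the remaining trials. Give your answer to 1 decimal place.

Excluded: 2173
Retained (n=10): Σ = 11095
Mean = 11095/10 = 1109.5000

1109.5 ms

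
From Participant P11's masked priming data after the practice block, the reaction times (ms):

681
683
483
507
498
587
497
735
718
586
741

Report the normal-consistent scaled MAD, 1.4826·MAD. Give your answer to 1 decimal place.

139.4 ms

Sorted: 483, 497, 498, 507, 586, 587, 681, 683, 718, 735, 741 → median = 587
|x − 587| sorted: 0, 1, 80, 89, 90, 94, 96, 104, 131, 148, 154 → MAD = 94
Robust SD ≈ 1.4826 × 94 = 139.364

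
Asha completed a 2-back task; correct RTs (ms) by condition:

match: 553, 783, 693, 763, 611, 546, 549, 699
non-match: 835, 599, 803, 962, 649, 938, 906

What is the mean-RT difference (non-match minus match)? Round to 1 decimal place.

163.5 ms

M(match) = 5197/8 = 649.625
M(non-match) = 5692/7 = 813.143
Difference = 813.143 − 649.625 = 163.518 ms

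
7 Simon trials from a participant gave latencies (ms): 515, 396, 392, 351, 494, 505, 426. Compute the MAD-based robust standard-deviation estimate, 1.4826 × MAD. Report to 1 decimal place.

100.8 ms

Sorted: 351, 392, 396, 426, 494, 505, 515 → median = 426
|x − 426| sorted: 0, 30, 34, 68, 75, 79, 89 → MAD = 68
Robust SD ≈ 1.4826 × 68 = 100.817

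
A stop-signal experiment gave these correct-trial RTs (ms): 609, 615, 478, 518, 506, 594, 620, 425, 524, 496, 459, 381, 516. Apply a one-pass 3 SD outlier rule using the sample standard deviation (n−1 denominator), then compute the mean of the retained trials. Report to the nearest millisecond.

n = 13, ΣRT = 6741, M = 518.538
Σ(x−M)² = 67033.23; s = √(67033.23/12) = 74.740
Cutoffs: 518.538 ± 3·74.740 → [294.3, 742.8]
No RTs fall outside the cutoffs; all 13 retained. Mean = 6741/13 = 518.538

519 ms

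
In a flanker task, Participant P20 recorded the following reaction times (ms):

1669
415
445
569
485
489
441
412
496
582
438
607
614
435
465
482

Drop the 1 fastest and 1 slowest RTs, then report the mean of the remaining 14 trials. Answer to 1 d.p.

Sorted: 412, 415, 435, 438, 441, 445, 465, 482, 485, 489, 496, 569, 582, 607, 614, 1669
Drop lowest 1 (412) and highest 1 (1669)
Remaining (n=14): Σ = 6963, mean = 6963/14 = 497.357

497.4 ms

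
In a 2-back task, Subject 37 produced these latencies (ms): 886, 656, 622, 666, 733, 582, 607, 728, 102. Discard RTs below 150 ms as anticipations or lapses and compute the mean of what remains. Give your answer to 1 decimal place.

Excluded: 102
Retained (n=8): Σ = 5480
Mean = 5480/8 = 685.0000

685.0 ms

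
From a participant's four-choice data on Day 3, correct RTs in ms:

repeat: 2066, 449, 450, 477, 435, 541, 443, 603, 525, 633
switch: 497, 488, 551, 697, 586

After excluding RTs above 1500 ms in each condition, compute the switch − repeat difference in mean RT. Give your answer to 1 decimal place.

57.6 ms

repeat: exclude 2066
M(repeat) = 4556/9 = 506.222
M(switch) = 2819/5 = 563.800
Difference = 563.800 − 506.222 = 57.578 ms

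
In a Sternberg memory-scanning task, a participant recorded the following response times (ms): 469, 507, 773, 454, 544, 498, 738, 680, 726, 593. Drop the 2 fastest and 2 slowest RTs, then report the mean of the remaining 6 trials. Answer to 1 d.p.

591.3 ms

Sorted: 454, 469, 498, 507, 544, 593, 680, 726, 738, 773
Drop lowest 2 (454, 469) and highest 2 (738, 773)
Remaining (n=6): Σ = 3548, mean = 3548/6 = 591.333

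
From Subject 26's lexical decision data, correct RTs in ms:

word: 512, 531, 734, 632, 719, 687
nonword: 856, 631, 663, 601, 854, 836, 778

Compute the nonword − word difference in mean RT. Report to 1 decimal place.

109.7 ms

M(word) = 3815/6 = 635.833
M(nonword) = 5219/7 = 745.571
Difference = 745.571 − 635.833 = 109.738 ms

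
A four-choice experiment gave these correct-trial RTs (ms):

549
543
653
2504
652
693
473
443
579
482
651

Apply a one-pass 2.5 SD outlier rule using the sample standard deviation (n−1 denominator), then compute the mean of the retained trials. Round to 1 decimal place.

n = 11, ΣRT = 8222, M = 747.455
Σ(x−M)² = 3463800.73; s = √(3463800.73/10) = 588.541
Cutoffs: 747.455 ± 2.5·588.541 → [-723.9, 2218.8]
Outside: 2504 → excluded.
Retained (n=10): Σ = 5718, mean = 5718/10 = 571.800

571.8 ms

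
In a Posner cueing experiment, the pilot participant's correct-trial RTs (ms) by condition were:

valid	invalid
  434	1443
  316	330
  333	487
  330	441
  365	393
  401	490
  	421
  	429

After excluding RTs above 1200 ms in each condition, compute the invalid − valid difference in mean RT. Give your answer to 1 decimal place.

64.1 ms

invalid: exclude 1443
M(valid) = 2179/6 = 363.167
M(invalid) = 2991/7 = 427.286
Difference = 427.286 − 363.167 = 64.119 ms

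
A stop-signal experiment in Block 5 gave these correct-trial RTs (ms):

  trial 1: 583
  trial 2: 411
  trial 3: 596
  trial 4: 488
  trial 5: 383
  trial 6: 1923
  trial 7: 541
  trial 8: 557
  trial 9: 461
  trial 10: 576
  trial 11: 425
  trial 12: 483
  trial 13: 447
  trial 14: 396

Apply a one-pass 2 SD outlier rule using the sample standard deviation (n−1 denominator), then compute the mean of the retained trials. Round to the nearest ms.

488 ms

n = 14, ΣRT = 8270, M = 590.714
Σ(x−M)² = 1979346.86; s = √(1979346.86/13) = 390.202
Cutoffs: 590.714 ± 2·390.202 → [-189.7, 1371.1]
Outside: 1923 → excluded.
Retained (n=13): Σ = 6347, mean = 6347/13 = 488.231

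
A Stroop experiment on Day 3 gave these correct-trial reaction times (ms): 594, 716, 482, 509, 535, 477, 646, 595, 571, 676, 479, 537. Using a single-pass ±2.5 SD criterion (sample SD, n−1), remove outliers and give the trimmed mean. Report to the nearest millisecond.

n = 12, ΣRT = 6817, M = 568.083
Σ(x−M)² = 70194.92; s = √(70194.92/11) = 79.883
Cutoffs: 568.083 ± 2.5·79.883 → [368.4, 767.8]
No RTs fall outside the cutoffs; all 12 retained. Mean = 6817/12 = 568.083

568 ms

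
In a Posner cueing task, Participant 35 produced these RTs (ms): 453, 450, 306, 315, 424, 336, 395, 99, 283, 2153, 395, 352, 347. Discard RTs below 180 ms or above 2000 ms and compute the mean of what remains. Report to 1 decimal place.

368.7 ms

Excluded: 99, 2153
Retained (n=11): Σ = 4056
Mean = 4056/11 = 368.7273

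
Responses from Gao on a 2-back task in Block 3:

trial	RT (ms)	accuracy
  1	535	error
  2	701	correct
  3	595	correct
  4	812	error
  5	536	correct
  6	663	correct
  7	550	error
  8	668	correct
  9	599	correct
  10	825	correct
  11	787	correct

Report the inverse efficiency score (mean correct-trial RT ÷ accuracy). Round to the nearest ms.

Correct trials (n=8): 701, 595, 536, 663, 668, 599, 825, 787
Mean correct RT = 5374/8 = 671.7500 ms
Proportion correct = 8/11
IES = 671.7500 / (8/11) = 923.656 ms

924 ms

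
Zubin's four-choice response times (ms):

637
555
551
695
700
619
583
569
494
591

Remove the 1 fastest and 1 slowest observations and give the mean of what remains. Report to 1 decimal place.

600.0 ms

Sorted: 494, 551, 555, 569, 583, 591, 619, 637, 695, 700
Drop lowest 1 (494) and highest 1 (700)
Remaining (n=8): Σ = 4800, mean = 4800/8 = 600.000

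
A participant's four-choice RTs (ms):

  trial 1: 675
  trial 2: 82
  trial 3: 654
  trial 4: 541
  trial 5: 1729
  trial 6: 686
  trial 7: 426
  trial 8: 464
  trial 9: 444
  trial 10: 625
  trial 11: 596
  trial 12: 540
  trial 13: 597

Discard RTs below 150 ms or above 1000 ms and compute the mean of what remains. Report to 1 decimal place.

568.0 ms

Excluded: 82, 1729
Retained (n=11): Σ = 6248
Mean = 6248/11 = 568.0000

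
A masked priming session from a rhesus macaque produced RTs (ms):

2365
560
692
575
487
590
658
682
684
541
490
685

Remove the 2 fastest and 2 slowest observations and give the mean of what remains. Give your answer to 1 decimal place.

Sorted: 487, 490, 541, 560, 575, 590, 658, 682, 684, 685, 692, 2365
Drop lowest 2 (487, 490) and highest 2 (692, 2365)
Remaining (n=8): Σ = 4975, mean = 4975/8 = 621.875

621.9 ms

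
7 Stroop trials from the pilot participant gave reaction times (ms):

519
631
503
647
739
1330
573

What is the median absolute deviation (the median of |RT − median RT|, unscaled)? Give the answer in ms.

108 ms

Sorted: 503, 519, 573, 631, 647, 739, 1330 → median = 631
|x − 631|: 112, 0, 128, 16, 108, 699, 58
Sorted deviations: 0, 16, 58, 108, 112, 128, 699 → MAD = 108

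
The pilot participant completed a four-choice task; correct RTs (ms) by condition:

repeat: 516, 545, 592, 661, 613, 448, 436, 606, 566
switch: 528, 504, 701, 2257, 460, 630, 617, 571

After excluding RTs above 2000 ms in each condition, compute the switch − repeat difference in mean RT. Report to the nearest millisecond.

switch: exclude 2257
M(repeat) = 4983/9 = 553.667
M(switch) = 4011/7 = 573.000
Difference = 573.000 − 553.667 = 19.333 ms

19 ms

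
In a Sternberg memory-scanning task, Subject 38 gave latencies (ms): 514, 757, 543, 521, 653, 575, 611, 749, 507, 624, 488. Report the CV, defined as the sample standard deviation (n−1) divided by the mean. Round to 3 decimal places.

n = 11, Σ = 6542, M = 594.7273
Σ(x−M)² = 88754.182; s = √(88754.182/10) = 94.2094
CV = 94.2094 / 594.7273 = 0.15841

0.158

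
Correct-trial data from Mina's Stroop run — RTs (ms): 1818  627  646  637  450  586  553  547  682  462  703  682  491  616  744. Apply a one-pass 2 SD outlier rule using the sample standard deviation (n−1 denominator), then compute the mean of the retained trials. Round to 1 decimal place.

n = 15, ΣRT = 10244, M = 682.933
Σ(x−M)² = 1488256.93; s = √(1488256.93/14) = 326.043
Cutoffs: 682.933 ± 2·326.043 → [30.8, 1335.0]
Outside: 1818 → excluded.
Retained (n=14): Σ = 8426, mean = 8426/14 = 601.857

601.9 ms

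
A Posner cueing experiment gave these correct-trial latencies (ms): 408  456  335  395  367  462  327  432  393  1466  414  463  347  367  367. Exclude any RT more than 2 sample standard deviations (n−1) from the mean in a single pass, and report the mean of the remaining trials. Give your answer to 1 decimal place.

n = 15, ΣRT = 6999, M = 466.600
Σ(x−M)² = 1097759.60; s = √(1097759.60/14) = 280.020
Cutoffs: 466.600 ± 2·280.020 → [-93.4, 1026.6]
Outside: 1466 → excluded.
Retained (n=14): Σ = 5533, mean = 5533/14 = 395.214

395.2 ms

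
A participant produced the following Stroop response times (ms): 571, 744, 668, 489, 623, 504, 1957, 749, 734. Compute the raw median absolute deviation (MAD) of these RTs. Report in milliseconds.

Sorted: 489, 504, 571, 623, 668, 734, 744, 749, 1957 → median = 668
|x − 668|: 97, 76, 0, 179, 45, 164, 1289, 81, 66
Sorted deviations: 0, 45, 66, 76, 81, 97, 164, 179, 1289 → MAD = 81

81 ms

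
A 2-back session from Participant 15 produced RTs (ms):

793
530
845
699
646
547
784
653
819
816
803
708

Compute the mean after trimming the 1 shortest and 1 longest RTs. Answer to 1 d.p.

726.8 ms

Sorted: 530, 547, 646, 653, 699, 708, 784, 793, 803, 816, 819, 845
Drop lowest 1 (530) and highest 1 (845)
Remaining (n=10): Σ = 7268, mean = 7268/10 = 726.800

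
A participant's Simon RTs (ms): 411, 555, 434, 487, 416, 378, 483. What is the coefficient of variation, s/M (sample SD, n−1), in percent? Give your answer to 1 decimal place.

13.3%

n = 7, Σ = 3164, M = 452.0000
Σ(x−M)² = 21572.000; s = √(21572.000/6) = 59.9611
CV = 59.9611 / 452.0000 = 0.13266 = 13.266%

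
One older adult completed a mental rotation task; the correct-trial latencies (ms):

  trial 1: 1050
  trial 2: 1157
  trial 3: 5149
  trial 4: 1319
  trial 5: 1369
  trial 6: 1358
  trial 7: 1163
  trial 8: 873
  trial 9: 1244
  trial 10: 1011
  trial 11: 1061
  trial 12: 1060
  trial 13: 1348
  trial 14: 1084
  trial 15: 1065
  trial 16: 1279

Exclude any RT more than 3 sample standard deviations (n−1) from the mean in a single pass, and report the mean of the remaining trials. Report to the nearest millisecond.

1163 ms

n = 16, ΣRT = 22590, M = 1411.875
Σ(x−M)² = 15213081.75; s = √(15213081.75/15) = 1007.078
Cutoffs: 1411.875 ± 3·1007.078 → [-1609.4, 4433.1]
Outside: 5149 → excluded.
Retained (n=15): Σ = 17441, mean = 17441/15 = 1162.733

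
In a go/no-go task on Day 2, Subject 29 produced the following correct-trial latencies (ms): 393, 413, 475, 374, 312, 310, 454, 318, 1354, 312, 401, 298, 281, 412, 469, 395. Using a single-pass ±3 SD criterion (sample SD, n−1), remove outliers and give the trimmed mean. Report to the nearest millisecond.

374 ms

n = 16, ΣRT = 6971, M = 435.688
Σ(x−M)² = 958981.44; s = √(958981.44/15) = 252.848
Cutoffs: 435.688 ± 3·252.848 → [-322.9, 1194.2]
Outside: 1354 → excluded.
Retained (n=15): Σ = 5617, mean = 5617/15 = 374.467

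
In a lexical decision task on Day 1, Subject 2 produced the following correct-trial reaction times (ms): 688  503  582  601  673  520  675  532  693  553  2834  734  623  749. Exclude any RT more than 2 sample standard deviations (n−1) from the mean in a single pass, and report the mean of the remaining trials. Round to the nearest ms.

625 ms

n = 14, ΣRT = 10960, M = 782.857
Σ(x−M)² = 4613641.71; s = √(4613641.71/13) = 595.731
Cutoffs: 782.857 ± 2·595.731 → [-408.6, 1974.3]
Outside: 2834 → excluded.
Retained (n=13): Σ = 8126, mean = 8126/13 = 625.077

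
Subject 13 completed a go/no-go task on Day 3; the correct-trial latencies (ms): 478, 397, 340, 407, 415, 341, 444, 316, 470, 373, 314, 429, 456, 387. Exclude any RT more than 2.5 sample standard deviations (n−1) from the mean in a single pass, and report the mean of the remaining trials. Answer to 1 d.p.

n = 14, ΣRT = 5567, M = 397.643
Σ(x−M)² = 39533.21; s = √(39533.21/13) = 55.145
Cutoffs: 397.643 ± 2.5·55.145 → [259.8, 535.5]
No RTs fall outside the cutoffs; all 14 retained. Mean = 5567/14 = 397.643

397.6 ms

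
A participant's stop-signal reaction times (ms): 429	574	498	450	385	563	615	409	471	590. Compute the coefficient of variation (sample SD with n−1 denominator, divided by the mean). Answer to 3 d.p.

0.165

n = 10, Σ = 4984, M = 498.4000
Σ(x−M)² = 60636.400; s = √(60636.400/9) = 82.0815
CV = 82.0815 / 498.4000 = 0.16469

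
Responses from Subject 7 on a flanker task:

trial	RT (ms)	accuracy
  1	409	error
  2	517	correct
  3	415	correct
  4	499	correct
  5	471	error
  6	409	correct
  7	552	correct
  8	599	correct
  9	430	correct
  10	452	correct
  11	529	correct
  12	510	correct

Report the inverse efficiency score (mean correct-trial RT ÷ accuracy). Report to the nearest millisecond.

589 ms

Correct trials (n=10): 517, 415, 499, 409, 552, 599, 430, 452, 529, 510
Mean correct RT = 4912/10 = 491.2000 ms
Proportion correct = 10/12
IES = 491.2000 / (10/12) = 589.440 ms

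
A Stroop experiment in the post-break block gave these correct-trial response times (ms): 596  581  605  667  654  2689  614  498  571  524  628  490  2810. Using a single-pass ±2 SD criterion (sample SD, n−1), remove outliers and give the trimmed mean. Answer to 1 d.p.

n = 13, ΣRT = 11927, M = 917.462
Σ(x−M)² = 7975765.23; s = √(7975765.23/12) = 815.259
Cutoffs: 917.462 ± 2·815.259 → [-713.1, 2548.0]
Outside: 2689, 2810 → excluded.
Retained (n=11): Σ = 6428, mean = 6428/11 = 584.364

584.4 ms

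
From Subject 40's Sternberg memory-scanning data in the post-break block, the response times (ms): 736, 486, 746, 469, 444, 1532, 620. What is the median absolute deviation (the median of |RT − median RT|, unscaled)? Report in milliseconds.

Sorted: 444, 469, 486, 620, 736, 746, 1532 → median = 620
|x − 620|: 116, 134, 126, 151, 176, 912, 0
Sorted deviations: 0, 116, 126, 134, 151, 176, 912 → MAD = 134

134 ms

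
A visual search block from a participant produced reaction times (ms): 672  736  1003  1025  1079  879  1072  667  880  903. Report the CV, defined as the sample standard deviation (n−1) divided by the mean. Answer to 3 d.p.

0.176

n = 10, Σ = 8916, M = 891.6000
Σ(x−M)² = 221172.400; s = √(221172.400/9) = 156.7632
CV = 156.7632 / 891.6000 = 0.17582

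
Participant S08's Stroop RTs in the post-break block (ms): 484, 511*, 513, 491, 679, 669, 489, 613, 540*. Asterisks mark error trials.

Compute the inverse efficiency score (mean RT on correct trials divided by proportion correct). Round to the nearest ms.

Correct trials (n=7): 484, 513, 491, 679, 669, 489, 613
Mean correct RT = 3938/7 = 562.5714 ms
Proportion correct = 7/9
IES = 562.5714 / (7/9) = 723.306 ms

723 ms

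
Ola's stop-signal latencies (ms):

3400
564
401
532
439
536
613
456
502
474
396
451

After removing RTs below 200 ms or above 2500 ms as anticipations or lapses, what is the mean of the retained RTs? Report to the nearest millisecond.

Excluded: 3400
Retained (n=11): Σ = 5364
Mean = 5364/11 = 487.6364

488 ms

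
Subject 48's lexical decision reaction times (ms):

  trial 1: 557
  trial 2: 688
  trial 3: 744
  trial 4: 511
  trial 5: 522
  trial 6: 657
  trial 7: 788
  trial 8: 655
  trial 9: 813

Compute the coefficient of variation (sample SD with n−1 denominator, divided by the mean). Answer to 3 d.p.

n = 9, Σ = 5935, M = 659.4444
Σ(x−M)² = 99518.222; s = √(99518.222/8) = 111.5338
CV = 111.5338 / 659.4444 = 0.16913

0.169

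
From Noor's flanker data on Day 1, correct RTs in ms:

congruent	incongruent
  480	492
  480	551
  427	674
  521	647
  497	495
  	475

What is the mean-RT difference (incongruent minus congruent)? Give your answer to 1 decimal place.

M(congruent) = 2405/5 = 481.000
M(incongruent) = 3334/6 = 555.667
Difference = 555.667 − 481.000 = 74.667 ms

74.7 ms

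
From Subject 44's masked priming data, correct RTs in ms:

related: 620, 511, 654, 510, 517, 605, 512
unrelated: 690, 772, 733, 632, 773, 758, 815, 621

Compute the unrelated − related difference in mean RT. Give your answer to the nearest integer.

M(related) = 3929/7 = 561.286
M(unrelated) = 5794/8 = 724.250
Difference = 724.250 − 561.286 = 162.964 ms

163 ms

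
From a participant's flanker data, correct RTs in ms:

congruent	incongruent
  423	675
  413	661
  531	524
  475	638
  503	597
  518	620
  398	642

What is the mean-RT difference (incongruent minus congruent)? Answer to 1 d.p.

156.6 ms

M(congruent) = 3261/7 = 465.857
M(incongruent) = 4357/7 = 622.429
Difference = 622.429 − 465.857 = 156.571 ms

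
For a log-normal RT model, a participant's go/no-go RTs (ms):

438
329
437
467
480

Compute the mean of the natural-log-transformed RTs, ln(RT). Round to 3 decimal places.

6.056

ln(RT): 6.0822, 5.7961, 6.0799, 6.1463, 6.1738
Σ ln(RT) = 30.2783
Mean = 30.2783/5 = 6.05567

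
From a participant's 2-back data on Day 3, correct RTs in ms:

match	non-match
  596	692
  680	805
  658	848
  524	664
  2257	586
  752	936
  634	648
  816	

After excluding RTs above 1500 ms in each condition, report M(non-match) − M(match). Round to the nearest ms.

match: exclude 2257
M(match) = 4660/7 = 665.714
M(non-match) = 5179/7 = 739.857
Difference = 739.857 − 665.714 = 74.143 ms

74 ms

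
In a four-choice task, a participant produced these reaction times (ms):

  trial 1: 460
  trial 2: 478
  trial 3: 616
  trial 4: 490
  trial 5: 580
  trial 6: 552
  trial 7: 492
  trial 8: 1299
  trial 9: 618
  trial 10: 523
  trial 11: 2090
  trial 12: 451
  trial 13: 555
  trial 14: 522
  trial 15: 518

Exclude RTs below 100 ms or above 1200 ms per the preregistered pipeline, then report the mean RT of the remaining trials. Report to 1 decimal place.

527.3 ms

Excluded: 1299, 2090
Retained (n=13): Σ = 6855
Mean = 6855/13 = 527.3077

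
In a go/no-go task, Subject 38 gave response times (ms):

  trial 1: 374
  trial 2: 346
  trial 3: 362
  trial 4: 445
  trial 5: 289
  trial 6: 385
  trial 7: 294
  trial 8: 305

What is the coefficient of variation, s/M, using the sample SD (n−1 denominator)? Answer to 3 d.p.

n = 8, Σ = 2800, M = 350.0000
Σ(x−M)² = 19868.000; s = √(19868.000/7) = 53.2756
CV = 53.2756 / 350.0000 = 0.15222

0.152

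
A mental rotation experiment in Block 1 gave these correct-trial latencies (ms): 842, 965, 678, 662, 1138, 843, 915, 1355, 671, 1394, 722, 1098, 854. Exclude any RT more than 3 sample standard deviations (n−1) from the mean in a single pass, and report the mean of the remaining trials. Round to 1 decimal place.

n = 13, ΣRT = 12137, M = 933.615
Σ(x−M)² = 735451.08; s = √(735451.08/12) = 247.563
Cutoffs: 933.615 ± 3·247.563 → [190.9, 1676.3]
No RTs fall outside the cutoffs; all 13 retained. Mean = 12137/13 = 933.615

933.6 ms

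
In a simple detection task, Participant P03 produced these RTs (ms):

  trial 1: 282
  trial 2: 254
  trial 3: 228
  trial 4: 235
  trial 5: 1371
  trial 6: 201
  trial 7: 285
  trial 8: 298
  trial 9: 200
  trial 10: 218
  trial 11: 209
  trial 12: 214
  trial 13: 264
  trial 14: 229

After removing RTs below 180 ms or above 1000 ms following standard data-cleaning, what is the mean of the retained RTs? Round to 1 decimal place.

Excluded: 1371
Retained (n=13): Σ = 3117
Mean = 3117/13 = 239.7692

239.8 ms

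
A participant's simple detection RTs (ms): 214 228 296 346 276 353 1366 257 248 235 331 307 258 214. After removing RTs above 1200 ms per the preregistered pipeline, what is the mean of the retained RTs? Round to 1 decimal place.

274.1 ms

Excluded: 1366
Retained (n=13): Σ = 3563
Mean = 3563/13 = 274.0769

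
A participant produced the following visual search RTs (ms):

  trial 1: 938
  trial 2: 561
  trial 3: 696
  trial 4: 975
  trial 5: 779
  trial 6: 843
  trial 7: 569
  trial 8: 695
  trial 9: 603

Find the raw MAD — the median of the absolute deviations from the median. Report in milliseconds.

127 ms

Sorted: 561, 569, 603, 695, 696, 779, 843, 938, 975 → median = 696
|x − 696|: 242, 135, 0, 279, 83, 147, 127, 1, 93
Sorted deviations: 0, 1, 83, 93, 127, 135, 147, 242, 279 → MAD = 127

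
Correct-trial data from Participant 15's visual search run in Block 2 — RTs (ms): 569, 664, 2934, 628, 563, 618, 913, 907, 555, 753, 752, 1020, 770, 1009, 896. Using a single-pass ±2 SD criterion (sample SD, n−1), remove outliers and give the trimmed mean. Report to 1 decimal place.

n = 15, ΣRT = 13551, M = 903.400
Σ(x−M)² = 4775269.60; s = √(4775269.60/14) = 584.030
Cutoffs: 903.400 ± 2·584.030 → [-264.7, 2071.5]
Outside: 2934 → excluded.
Retained (n=14): Σ = 10617, mean = 10617/14 = 758.357

758.4 ms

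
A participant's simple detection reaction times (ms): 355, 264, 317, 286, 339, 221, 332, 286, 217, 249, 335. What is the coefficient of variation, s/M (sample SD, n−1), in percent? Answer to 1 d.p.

16.7%

n = 11, Σ = 3201, M = 291.0000
Σ(x−M)² = 23612.000; s = √(23612.000/10) = 48.5922
CV = 48.5922 / 291.0000 = 0.16698 = 16.698%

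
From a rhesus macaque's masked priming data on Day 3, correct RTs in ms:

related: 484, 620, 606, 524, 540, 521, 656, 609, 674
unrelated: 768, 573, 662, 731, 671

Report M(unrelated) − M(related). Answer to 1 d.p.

M(related) = 5234/9 = 581.556
M(unrelated) = 3405/5 = 681.000
Difference = 681.000 − 581.556 = 99.444 ms

99.4 ms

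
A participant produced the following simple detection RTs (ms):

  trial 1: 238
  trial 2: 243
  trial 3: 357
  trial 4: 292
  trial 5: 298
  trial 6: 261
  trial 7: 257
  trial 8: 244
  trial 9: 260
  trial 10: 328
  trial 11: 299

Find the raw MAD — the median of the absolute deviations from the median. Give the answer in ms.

23 ms

Sorted: 238, 243, 244, 257, 260, 261, 292, 298, 299, 328, 357 → median = 261
|x − 261|: 23, 18, 96, 31, 37, 0, 4, 17, 1, 67, 38
Sorted deviations: 0, 1, 4, 17, 18, 23, 31, 37, 38, 67, 96 → MAD = 23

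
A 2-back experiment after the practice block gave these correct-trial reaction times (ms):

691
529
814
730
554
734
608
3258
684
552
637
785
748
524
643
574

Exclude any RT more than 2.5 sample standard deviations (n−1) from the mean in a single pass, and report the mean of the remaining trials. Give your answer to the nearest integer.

n = 16, ΣRT = 13065, M = 816.562
Σ(x−M)² = 6485887.94; s = √(6485887.94/15) = 657.566
Cutoffs: 816.562 ± 2.5·657.566 → [-827.4, 2460.5]
Outside: 3258 → excluded.
Retained (n=15): Σ = 9807, mean = 9807/15 = 653.800

654 ms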